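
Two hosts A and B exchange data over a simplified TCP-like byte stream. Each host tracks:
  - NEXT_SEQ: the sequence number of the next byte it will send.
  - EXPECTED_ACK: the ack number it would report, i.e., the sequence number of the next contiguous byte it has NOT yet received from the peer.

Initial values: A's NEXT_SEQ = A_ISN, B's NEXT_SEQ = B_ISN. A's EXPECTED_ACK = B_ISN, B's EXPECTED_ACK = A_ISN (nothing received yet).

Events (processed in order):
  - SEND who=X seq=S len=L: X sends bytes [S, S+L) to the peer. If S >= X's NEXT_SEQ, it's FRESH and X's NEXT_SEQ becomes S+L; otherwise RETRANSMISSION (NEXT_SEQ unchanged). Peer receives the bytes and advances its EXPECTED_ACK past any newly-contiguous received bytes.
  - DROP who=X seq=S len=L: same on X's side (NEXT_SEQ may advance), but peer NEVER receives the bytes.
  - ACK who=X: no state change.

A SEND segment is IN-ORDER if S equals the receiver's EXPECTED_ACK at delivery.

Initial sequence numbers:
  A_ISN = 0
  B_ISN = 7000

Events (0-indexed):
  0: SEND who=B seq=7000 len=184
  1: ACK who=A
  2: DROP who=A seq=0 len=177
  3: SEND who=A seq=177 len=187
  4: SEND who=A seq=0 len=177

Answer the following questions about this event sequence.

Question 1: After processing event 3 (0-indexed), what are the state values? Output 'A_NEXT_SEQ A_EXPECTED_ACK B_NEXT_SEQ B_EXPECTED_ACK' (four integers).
After event 0: A_seq=0 A_ack=7184 B_seq=7184 B_ack=0
After event 1: A_seq=0 A_ack=7184 B_seq=7184 B_ack=0
After event 2: A_seq=177 A_ack=7184 B_seq=7184 B_ack=0
After event 3: A_seq=364 A_ack=7184 B_seq=7184 B_ack=0

364 7184 7184 0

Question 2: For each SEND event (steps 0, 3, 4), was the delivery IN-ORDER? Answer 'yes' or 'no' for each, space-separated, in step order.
Answer: yes no yes

Derivation:
Step 0: SEND seq=7000 -> in-order
Step 3: SEND seq=177 -> out-of-order
Step 4: SEND seq=0 -> in-order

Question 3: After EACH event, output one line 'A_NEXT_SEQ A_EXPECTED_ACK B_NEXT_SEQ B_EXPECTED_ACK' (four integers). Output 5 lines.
0 7184 7184 0
0 7184 7184 0
177 7184 7184 0
364 7184 7184 0
364 7184 7184 364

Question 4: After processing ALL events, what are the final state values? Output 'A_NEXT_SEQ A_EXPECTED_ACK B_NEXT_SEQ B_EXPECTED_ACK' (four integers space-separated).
After event 0: A_seq=0 A_ack=7184 B_seq=7184 B_ack=0
After event 1: A_seq=0 A_ack=7184 B_seq=7184 B_ack=0
After event 2: A_seq=177 A_ack=7184 B_seq=7184 B_ack=0
After event 3: A_seq=364 A_ack=7184 B_seq=7184 B_ack=0
After event 4: A_seq=364 A_ack=7184 B_seq=7184 B_ack=364

Answer: 364 7184 7184 364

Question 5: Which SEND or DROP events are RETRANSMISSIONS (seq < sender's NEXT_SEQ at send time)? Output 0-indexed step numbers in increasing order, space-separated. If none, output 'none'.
Answer: 4

Derivation:
Step 0: SEND seq=7000 -> fresh
Step 2: DROP seq=0 -> fresh
Step 3: SEND seq=177 -> fresh
Step 4: SEND seq=0 -> retransmit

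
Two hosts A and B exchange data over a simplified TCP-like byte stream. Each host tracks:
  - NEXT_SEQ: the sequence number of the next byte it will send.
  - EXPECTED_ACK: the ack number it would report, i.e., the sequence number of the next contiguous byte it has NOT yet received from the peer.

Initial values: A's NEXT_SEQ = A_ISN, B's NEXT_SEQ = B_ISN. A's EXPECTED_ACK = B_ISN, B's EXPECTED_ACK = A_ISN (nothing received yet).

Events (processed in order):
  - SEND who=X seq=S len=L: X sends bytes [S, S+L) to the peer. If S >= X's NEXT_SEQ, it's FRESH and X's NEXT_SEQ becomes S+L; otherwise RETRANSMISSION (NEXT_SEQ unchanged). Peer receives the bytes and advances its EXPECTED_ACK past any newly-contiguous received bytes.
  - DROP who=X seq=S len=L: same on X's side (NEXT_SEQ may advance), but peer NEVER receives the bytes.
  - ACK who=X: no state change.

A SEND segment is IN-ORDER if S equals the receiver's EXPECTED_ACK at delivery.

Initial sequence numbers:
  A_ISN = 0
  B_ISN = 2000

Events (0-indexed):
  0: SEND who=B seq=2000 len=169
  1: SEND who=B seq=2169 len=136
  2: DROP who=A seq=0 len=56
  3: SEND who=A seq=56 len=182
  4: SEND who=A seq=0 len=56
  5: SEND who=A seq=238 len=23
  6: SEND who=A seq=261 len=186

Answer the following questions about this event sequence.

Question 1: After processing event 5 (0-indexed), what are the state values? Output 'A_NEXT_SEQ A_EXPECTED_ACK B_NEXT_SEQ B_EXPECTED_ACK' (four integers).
After event 0: A_seq=0 A_ack=2169 B_seq=2169 B_ack=0
After event 1: A_seq=0 A_ack=2305 B_seq=2305 B_ack=0
After event 2: A_seq=56 A_ack=2305 B_seq=2305 B_ack=0
After event 3: A_seq=238 A_ack=2305 B_seq=2305 B_ack=0
After event 4: A_seq=238 A_ack=2305 B_seq=2305 B_ack=238
After event 5: A_seq=261 A_ack=2305 B_seq=2305 B_ack=261

261 2305 2305 261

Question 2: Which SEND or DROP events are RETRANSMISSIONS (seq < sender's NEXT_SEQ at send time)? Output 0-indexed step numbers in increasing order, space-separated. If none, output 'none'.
Step 0: SEND seq=2000 -> fresh
Step 1: SEND seq=2169 -> fresh
Step 2: DROP seq=0 -> fresh
Step 3: SEND seq=56 -> fresh
Step 4: SEND seq=0 -> retransmit
Step 5: SEND seq=238 -> fresh
Step 6: SEND seq=261 -> fresh

Answer: 4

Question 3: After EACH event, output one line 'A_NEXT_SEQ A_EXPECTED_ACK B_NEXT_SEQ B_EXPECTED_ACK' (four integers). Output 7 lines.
0 2169 2169 0
0 2305 2305 0
56 2305 2305 0
238 2305 2305 0
238 2305 2305 238
261 2305 2305 261
447 2305 2305 447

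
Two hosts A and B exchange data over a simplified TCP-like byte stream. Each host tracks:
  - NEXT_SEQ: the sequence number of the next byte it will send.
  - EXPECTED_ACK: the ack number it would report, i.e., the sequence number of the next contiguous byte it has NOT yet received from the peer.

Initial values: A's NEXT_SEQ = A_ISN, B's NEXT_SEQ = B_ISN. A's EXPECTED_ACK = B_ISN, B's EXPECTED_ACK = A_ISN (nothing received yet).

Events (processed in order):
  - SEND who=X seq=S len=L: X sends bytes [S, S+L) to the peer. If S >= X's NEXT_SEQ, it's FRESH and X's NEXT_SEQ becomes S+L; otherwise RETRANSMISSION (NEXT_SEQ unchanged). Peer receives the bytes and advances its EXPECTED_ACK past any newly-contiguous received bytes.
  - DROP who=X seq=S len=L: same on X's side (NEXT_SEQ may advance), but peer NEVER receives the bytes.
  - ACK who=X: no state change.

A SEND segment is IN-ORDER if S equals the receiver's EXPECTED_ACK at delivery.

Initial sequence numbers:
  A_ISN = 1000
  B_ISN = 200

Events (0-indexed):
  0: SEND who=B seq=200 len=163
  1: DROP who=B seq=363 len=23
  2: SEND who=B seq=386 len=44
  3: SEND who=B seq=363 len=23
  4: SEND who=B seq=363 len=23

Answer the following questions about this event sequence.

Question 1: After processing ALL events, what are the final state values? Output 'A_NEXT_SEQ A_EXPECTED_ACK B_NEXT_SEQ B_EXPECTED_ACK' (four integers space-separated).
Answer: 1000 430 430 1000

Derivation:
After event 0: A_seq=1000 A_ack=363 B_seq=363 B_ack=1000
After event 1: A_seq=1000 A_ack=363 B_seq=386 B_ack=1000
After event 2: A_seq=1000 A_ack=363 B_seq=430 B_ack=1000
After event 3: A_seq=1000 A_ack=430 B_seq=430 B_ack=1000
After event 4: A_seq=1000 A_ack=430 B_seq=430 B_ack=1000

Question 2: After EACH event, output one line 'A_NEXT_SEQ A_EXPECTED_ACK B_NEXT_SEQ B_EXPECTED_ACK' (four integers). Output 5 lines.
1000 363 363 1000
1000 363 386 1000
1000 363 430 1000
1000 430 430 1000
1000 430 430 1000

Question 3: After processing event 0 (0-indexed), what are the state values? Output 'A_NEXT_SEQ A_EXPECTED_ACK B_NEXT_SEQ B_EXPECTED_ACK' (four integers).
After event 0: A_seq=1000 A_ack=363 B_seq=363 B_ack=1000

1000 363 363 1000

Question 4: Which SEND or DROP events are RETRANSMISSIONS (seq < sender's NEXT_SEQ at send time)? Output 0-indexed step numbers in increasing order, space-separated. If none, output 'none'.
Answer: 3 4

Derivation:
Step 0: SEND seq=200 -> fresh
Step 1: DROP seq=363 -> fresh
Step 2: SEND seq=386 -> fresh
Step 3: SEND seq=363 -> retransmit
Step 4: SEND seq=363 -> retransmit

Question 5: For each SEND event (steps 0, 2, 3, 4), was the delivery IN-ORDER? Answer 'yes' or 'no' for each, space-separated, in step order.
Answer: yes no yes no

Derivation:
Step 0: SEND seq=200 -> in-order
Step 2: SEND seq=386 -> out-of-order
Step 3: SEND seq=363 -> in-order
Step 4: SEND seq=363 -> out-of-order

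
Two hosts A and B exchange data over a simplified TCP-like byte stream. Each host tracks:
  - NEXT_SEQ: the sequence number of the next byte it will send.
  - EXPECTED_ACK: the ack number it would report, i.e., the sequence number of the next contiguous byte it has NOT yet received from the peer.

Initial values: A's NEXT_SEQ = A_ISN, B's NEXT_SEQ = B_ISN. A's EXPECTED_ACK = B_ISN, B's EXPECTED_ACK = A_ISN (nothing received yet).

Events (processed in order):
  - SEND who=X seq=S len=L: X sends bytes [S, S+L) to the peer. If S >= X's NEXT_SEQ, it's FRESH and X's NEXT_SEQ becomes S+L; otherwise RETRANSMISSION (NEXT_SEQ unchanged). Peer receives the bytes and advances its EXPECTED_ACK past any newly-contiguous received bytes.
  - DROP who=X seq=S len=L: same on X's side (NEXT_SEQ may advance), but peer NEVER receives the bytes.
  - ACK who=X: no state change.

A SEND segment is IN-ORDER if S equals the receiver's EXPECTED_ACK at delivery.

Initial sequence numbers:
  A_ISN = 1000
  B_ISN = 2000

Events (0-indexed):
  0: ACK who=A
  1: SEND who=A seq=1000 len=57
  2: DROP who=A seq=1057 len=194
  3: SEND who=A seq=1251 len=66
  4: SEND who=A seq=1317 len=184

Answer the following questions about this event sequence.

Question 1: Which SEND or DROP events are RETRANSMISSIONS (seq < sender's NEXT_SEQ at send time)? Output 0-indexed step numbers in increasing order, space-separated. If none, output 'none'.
Step 1: SEND seq=1000 -> fresh
Step 2: DROP seq=1057 -> fresh
Step 3: SEND seq=1251 -> fresh
Step 4: SEND seq=1317 -> fresh

Answer: none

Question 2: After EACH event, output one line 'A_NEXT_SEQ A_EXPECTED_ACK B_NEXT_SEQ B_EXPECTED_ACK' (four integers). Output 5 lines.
1000 2000 2000 1000
1057 2000 2000 1057
1251 2000 2000 1057
1317 2000 2000 1057
1501 2000 2000 1057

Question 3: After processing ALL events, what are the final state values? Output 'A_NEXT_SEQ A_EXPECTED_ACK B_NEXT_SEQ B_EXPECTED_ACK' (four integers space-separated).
Answer: 1501 2000 2000 1057

Derivation:
After event 0: A_seq=1000 A_ack=2000 B_seq=2000 B_ack=1000
After event 1: A_seq=1057 A_ack=2000 B_seq=2000 B_ack=1057
After event 2: A_seq=1251 A_ack=2000 B_seq=2000 B_ack=1057
After event 3: A_seq=1317 A_ack=2000 B_seq=2000 B_ack=1057
After event 4: A_seq=1501 A_ack=2000 B_seq=2000 B_ack=1057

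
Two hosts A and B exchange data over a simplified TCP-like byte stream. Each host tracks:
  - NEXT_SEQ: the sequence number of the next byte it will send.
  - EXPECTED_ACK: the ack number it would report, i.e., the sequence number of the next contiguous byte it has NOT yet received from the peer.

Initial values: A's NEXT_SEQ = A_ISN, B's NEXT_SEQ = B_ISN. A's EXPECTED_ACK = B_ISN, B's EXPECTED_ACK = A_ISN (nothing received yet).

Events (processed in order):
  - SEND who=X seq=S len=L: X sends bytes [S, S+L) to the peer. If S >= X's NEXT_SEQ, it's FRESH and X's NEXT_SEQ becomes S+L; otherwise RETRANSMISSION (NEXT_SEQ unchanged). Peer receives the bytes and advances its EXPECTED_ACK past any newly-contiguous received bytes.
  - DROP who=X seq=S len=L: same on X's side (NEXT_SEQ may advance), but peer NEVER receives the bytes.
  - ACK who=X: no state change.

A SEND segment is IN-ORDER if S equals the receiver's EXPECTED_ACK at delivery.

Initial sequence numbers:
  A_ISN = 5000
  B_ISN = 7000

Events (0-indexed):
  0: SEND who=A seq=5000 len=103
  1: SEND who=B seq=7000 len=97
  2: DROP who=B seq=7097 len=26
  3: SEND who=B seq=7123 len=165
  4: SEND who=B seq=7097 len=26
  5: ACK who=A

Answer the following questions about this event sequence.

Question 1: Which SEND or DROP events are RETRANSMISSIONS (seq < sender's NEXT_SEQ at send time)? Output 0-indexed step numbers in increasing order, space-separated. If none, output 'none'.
Answer: 4

Derivation:
Step 0: SEND seq=5000 -> fresh
Step 1: SEND seq=7000 -> fresh
Step 2: DROP seq=7097 -> fresh
Step 3: SEND seq=7123 -> fresh
Step 4: SEND seq=7097 -> retransmit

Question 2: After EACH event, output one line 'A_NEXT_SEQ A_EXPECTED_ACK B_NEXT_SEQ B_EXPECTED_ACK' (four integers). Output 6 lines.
5103 7000 7000 5103
5103 7097 7097 5103
5103 7097 7123 5103
5103 7097 7288 5103
5103 7288 7288 5103
5103 7288 7288 5103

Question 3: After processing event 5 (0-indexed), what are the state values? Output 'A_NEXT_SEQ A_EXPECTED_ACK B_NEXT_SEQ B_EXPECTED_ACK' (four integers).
After event 0: A_seq=5103 A_ack=7000 B_seq=7000 B_ack=5103
After event 1: A_seq=5103 A_ack=7097 B_seq=7097 B_ack=5103
After event 2: A_seq=5103 A_ack=7097 B_seq=7123 B_ack=5103
After event 3: A_seq=5103 A_ack=7097 B_seq=7288 B_ack=5103
After event 4: A_seq=5103 A_ack=7288 B_seq=7288 B_ack=5103
After event 5: A_seq=5103 A_ack=7288 B_seq=7288 B_ack=5103

5103 7288 7288 5103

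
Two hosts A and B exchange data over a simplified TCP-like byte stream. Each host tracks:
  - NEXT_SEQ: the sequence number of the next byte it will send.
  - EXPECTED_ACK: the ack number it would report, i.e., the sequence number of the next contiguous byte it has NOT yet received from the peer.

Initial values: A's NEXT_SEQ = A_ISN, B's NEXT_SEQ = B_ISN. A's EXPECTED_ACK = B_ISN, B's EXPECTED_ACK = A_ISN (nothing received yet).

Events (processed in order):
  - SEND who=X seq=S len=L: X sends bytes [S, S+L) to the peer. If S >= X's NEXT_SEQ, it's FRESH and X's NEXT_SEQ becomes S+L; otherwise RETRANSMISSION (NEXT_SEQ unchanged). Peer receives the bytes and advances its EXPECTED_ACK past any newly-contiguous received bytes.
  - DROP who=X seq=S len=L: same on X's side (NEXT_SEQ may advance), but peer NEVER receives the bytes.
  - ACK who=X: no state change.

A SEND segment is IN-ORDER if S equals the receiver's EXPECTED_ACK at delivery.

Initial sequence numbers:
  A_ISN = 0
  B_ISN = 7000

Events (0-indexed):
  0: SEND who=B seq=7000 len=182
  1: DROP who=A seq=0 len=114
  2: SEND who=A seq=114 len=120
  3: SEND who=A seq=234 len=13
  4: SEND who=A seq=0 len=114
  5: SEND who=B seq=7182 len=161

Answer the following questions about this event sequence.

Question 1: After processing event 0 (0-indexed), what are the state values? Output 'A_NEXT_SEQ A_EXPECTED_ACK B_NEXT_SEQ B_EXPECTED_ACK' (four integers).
After event 0: A_seq=0 A_ack=7182 B_seq=7182 B_ack=0

0 7182 7182 0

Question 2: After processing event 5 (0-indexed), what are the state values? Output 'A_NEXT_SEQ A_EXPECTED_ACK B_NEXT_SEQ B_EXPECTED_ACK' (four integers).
After event 0: A_seq=0 A_ack=7182 B_seq=7182 B_ack=0
After event 1: A_seq=114 A_ack=7182 B_seq=7182 B_ack=0
After event 2: A_seq=234 A_ack=7182 B_seq=7182 B_ack=0
After event 3: A_seq=247 A_ack=7182 B_seq=7182 B_ack=0
After event 4: A_seq=247 A_ack=7182 B_seq=7182 B_ack=247
After event 5: A_seq=247 A_ack=7343 B_seq=7343 B_ack=247

247 7343 7343 247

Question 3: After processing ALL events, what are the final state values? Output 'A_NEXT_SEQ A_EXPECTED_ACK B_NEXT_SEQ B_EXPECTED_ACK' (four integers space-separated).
Answer: 247 7343 7343 247

Derivation:
After event 0: A_seq=0 A_ack=7182 B_seq=7182 B_ack=0
After event 1: A_seq=114 A_ack=7182 B_seq=7182 B_ack=0
After event 2: A_seq=234 A_ack=7182 B_seq=7182 B_ack=0
After event 3: A_seq=247 A_ack=7182 B_seq=7182 B_ack=0
After event 4: A_seq=247 A_ack=7182 B_seq=7182 B_ack=247
After event 5: A_seq=247 A_ack=7343 B_seq=7343 B_ack=247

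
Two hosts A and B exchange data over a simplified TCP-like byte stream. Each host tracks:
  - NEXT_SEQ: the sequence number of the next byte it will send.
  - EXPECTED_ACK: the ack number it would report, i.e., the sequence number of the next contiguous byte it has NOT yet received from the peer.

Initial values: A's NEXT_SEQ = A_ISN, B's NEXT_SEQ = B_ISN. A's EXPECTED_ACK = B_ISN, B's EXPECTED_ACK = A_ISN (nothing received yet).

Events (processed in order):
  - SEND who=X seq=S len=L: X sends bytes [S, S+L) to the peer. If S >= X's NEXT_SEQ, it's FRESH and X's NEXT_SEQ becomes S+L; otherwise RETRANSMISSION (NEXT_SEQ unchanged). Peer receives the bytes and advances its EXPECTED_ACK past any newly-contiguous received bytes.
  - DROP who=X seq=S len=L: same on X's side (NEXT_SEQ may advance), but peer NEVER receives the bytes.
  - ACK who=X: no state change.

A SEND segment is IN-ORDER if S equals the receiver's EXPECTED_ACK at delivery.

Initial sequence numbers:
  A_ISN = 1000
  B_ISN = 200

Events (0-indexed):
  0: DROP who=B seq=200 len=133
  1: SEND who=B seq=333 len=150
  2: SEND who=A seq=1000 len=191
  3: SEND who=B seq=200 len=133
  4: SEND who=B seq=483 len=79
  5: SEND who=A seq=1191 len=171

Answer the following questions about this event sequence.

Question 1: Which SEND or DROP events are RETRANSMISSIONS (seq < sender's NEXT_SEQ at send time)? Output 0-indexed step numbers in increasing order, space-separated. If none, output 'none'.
Answer: 3

Derivation:
Step 0: DROP seq=200 -> fresh
Step 1: SEND seq=333 -> fresh
Step 2: SEND seq=1000 -> fresh
Step 3: SEND seq=200 -> retransmit
Step 4: SEND seq=483 -> fresh
Step 5: SEND seq=1191 -> fresh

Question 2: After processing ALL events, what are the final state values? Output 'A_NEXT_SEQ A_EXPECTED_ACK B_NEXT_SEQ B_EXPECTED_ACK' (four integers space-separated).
Answer: 1362 562 562 1362

Derivation:
After event 0: A_seq=1000 A_ack=200 B_seq=333 B_ack=1000
After event 1: A_seq=1000 A_ack=200 B_seq=483 B_ack=1000
After event 2: A_seq=1191 A_ack=200 B_seq=483 B_ack=1191
After event 3: A_seq=1191 A_ack=483 B_seq=483 B_ack=1191
After event 4: A_seq=1191 A_ack=562 B_seq=562 B_ack=1191
After event 5: A_seq=1362 A_ack=562 B_seq=562 B_ack=1362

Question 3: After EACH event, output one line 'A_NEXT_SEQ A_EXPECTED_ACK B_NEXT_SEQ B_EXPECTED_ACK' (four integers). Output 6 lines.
1000 200 333 1000
1000 200 483 1000
1191 200 483 1191
1191 483 483 1191
1191 562 562 1191
1362 562 562 1362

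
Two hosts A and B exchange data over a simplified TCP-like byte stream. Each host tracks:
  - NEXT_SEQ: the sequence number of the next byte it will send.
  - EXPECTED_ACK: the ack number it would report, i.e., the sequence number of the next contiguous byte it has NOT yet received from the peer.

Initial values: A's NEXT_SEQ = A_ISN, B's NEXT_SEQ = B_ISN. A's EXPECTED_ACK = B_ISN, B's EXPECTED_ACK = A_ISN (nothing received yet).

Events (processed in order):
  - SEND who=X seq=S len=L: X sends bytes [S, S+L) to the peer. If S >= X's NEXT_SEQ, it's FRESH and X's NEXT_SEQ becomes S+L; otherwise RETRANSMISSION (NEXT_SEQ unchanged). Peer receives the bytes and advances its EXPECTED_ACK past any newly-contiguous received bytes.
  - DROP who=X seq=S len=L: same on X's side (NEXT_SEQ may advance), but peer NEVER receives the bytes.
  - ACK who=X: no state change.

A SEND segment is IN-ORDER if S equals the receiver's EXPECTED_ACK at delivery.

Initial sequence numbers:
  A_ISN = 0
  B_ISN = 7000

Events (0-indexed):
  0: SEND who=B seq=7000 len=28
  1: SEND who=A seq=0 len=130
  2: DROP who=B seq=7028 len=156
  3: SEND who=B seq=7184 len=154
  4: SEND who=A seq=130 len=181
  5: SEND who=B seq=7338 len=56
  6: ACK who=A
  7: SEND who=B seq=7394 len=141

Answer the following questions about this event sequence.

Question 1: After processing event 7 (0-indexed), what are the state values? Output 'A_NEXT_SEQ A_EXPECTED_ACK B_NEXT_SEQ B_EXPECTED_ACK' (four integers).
After event 0: A_seq=0 A_ack=7028 B_seq=7028 B_ack=0
After event 1: A_seq=130 A_ack=7028 B_seq=7028 B_ack=130
After event 2: A_seq=130 A_ack=7028 B_seq=7184 B_ack=130
After event 3: A_seq=130 A_ack=7028 B_seq=7338 B_ack=130
After event 4: A_seq=311 A_ack=7028 B_seq=7338 B_ack=311
After event 5: A_seq=311 A_ack=7028 B_seq=7394 B_ack=311
After event 6: A_seq=311 A_ack=7028 B_seq=7394 B_ack=311
After event 7: A_seq=311 A_ack=7028 B_seq=7535 B_ack=311

311 7028 7535 311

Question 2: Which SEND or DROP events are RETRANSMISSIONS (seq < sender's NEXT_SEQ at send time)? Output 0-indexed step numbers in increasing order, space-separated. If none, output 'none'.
Answer: none

Derivation:
Step 0: SEND seq=7000 -> fresh
Step 1: SEND seq=0 -> fresh
Step 2: DROP seq=7028 -> fresh
Step 3: SEND seq=7184 -> fresh
Step 4: SEND seq=130 -> fresh
Step 5: SEND seq=7338 -> fresh
Step 7: SEND seq=7394 -> fresh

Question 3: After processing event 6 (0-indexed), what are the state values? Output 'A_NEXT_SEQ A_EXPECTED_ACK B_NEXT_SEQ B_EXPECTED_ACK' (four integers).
After event 0: A_seq=0 A_ack=7028 B_seq=7028 B_ack=0
After event 1: A_seq=130 A_ack=7028 B_seq=7028 B_ack=130
After event 2: A_seq=130 A_ack=7028 B_seq=7184 B_ack=130
After event 3: A_seq=130 A_ack=7028 B_seq=7338 B_ack=130
After event 4: A_seq=311 A_ack=7028 B_seq=7338 B_ack=311
After event 5: A_seq=311 A_ack=7028 B_seq=7394 B_ack=311
After event 6: A_seq=311 A_ack=7028 B_seq=7394 B_ack=311

311 7028 7394 311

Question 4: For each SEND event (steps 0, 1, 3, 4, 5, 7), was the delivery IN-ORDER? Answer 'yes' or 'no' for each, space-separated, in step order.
Step 0: SEND seq=7000 -> in-order
Step 1: SEND seq=0 -> in-order
Step 3: SEND seq=7184 -> out-of-order
Step 4: SEND seq=130 -> in-order
Step 5: SEND seq=7338 -> out-of-order
Step 7: SEND seq=7394 -> out-of-order

Answer: yes yes no yes no no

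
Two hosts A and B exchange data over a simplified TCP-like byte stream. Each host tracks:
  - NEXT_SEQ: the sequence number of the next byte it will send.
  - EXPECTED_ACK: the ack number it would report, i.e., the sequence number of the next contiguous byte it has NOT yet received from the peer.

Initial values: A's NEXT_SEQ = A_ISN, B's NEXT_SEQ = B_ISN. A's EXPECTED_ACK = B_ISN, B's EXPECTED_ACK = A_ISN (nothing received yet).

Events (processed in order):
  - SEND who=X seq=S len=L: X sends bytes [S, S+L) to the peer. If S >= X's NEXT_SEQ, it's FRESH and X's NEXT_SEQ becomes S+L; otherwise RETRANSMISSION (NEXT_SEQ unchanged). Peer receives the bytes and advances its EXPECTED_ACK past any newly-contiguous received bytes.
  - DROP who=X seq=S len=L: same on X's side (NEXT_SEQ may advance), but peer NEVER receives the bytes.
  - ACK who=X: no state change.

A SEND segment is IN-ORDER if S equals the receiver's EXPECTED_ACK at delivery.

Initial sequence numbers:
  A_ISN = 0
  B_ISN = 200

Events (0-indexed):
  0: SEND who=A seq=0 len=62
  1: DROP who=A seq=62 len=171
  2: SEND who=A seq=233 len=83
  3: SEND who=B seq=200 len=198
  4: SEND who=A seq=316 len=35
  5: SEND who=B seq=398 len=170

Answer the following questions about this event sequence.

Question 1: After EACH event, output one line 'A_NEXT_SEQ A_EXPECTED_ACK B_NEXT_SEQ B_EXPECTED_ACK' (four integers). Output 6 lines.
62 200 200 62
233 200 200 62
316 200 200 62
316 398 398 62
351 398 398 62
351 568 568 62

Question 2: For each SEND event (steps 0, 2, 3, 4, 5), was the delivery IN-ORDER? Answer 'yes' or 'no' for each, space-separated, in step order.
Step 0: SEND seq=0 -> in-order
Step 2: SEND seq=233 -> out-of-order
Step 3: SEND seq=200 -> in-order
Step 4: SEND seq=316 -> out-of-order
Step 5: SEND seq=398 -> in-order

Answer: yes no yes no yes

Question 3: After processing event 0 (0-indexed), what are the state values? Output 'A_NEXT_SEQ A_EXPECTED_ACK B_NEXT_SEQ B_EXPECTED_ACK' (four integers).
After event 0: A_seq=62 A_ack=200 B_seq=200 B_ack=62

62 200 200 62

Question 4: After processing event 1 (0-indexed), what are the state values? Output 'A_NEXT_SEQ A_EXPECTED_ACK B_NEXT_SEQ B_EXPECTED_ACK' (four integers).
After event 0: A_seq=62 A_ack=200 B_seq=200 B_ack=62
After event 1: A_seq=233 A_ack=200 B_seq=200 B_ack=62

233 200 200 62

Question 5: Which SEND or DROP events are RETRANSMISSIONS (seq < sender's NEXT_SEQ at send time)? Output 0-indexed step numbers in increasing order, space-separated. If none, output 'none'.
Answer: none

Derivation:
Step 0: SEND seq=0 -> fresh
Step 1: DROP seq=62 -> fresh
Step 2: SEND seq=233 -> fresh
Step 3: SEND seq=200 -> fresh
Step 4: SEND seq=316 -> fresh
Step 5: SEND seq=398 -> fresh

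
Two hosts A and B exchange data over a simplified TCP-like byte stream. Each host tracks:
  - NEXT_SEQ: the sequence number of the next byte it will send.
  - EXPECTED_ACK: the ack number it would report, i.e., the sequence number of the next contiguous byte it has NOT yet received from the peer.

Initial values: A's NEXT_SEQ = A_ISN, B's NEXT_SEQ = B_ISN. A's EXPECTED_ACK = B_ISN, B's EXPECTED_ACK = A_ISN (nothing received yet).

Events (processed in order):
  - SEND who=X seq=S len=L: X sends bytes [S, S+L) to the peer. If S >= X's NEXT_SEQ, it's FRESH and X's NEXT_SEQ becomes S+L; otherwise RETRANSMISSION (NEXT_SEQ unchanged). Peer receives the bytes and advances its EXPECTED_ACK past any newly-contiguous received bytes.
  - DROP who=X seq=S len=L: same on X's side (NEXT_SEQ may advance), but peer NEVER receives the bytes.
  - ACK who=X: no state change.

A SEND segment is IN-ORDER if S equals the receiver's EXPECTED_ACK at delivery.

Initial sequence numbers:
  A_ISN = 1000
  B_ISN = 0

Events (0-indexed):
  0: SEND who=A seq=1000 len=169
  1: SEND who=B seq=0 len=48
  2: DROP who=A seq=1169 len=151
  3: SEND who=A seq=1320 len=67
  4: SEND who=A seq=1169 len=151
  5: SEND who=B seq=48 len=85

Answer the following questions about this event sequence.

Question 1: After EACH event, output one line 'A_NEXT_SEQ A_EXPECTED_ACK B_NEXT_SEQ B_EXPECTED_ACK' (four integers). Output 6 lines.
1169 0 0 1169
1169 48 48 1169
1320 48 48 1169
1387 48 48 1169
1387 48 48 1387
1387 133 133 1387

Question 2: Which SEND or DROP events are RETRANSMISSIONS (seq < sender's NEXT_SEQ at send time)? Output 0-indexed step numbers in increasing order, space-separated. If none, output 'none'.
Answer: 4

Derivation:
Step 0: SEND seq=1000 -> fresh
Step 1: SEND seq=0 -> fresh
Step 2: DROP seq=1169 -> fresh
Step 3: SEND seq=1320 -> fresh
Step 4: SEND seq=1169 -> retransmit
Step 5: SEND seq=48 -> fresh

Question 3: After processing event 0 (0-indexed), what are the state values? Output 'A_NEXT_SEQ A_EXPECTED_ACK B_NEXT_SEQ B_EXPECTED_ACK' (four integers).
After event 0: A_seq=1169 A_ack=0 B_seq=0 B_ack=1169

1169 0 0 1169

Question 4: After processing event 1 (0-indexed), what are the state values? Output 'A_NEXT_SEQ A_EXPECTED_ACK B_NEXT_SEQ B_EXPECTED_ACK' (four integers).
After event 0: A_seq=1169 A_ack=0 B_seq=0 B_ack=1169
After event 1: A_seq=1169 A_ack=48 B_seq=48 B_ack=1169

1169 48 48 1169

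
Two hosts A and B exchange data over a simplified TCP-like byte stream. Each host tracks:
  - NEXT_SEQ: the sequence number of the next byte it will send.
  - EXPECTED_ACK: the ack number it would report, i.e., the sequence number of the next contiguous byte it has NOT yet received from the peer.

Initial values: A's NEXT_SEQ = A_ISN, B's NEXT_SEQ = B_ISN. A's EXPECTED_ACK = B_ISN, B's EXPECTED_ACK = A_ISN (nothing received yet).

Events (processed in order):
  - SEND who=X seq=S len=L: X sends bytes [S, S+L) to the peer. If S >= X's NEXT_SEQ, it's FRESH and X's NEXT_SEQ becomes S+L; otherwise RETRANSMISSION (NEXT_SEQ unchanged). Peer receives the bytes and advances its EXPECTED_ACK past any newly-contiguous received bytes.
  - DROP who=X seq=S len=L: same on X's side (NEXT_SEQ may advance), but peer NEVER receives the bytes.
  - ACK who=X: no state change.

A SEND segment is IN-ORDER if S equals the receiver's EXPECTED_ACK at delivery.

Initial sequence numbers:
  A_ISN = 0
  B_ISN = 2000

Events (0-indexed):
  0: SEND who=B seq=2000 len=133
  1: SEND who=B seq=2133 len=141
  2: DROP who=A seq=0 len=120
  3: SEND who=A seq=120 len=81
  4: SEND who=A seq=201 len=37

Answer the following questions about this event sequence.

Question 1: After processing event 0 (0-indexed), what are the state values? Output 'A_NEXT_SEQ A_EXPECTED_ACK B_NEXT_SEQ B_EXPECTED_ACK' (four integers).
After event 0: A_seq=0 A_ack=2133 B_seq=2133 B_ack=0

0 2133 2133 0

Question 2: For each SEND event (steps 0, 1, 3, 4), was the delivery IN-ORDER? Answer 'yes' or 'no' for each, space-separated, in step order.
Step 0: SEND seq=2000 -> in-order
Step 1: SEND seq=2133 -> in-order
Step 3: SEND seq=120 -> out-of-order
Step 4: SEND seq=201 -> out-of-order

Answer: yes yes no no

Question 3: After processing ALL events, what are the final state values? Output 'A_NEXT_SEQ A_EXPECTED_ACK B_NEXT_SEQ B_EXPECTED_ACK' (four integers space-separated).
Answer: 238 2274 2274 0

Derivation:
After event 0: A_seq=0 A_ack=2133 B_seq=2133 B_ack=0
After event 1: A_seq=0 A_ack=2274 B_seq=2274 B_ack=0
After event 2: A_seq=120 A_ack=2274 B_seq=2274 B_ack=0
After event 3: A_seq=201 A_ack=2274 B_seq=2274 B_ack=0
After event 4: A_seq=238 A_ack=2274 B_seq=2274 B_ack=0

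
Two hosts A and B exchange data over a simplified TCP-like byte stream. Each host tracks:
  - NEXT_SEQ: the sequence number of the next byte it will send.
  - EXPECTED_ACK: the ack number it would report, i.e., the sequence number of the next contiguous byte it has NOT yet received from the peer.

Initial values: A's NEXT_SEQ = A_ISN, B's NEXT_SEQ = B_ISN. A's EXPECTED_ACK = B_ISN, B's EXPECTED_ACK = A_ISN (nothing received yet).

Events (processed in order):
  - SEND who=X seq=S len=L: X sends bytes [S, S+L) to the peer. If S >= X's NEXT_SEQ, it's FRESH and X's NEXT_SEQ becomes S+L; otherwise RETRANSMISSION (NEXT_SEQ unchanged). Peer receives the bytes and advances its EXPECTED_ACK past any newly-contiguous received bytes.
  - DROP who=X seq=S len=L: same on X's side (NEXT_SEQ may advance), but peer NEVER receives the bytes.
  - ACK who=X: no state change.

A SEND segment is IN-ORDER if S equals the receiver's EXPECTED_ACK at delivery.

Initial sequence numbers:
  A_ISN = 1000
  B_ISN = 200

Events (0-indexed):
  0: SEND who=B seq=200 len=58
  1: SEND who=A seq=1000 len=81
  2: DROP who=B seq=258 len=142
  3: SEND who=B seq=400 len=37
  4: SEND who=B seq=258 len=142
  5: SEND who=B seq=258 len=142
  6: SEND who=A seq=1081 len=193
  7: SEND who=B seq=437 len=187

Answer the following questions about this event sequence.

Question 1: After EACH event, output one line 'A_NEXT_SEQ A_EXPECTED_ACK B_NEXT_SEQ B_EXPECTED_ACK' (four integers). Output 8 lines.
1000 258 258 1000
1081 258 258 1081
1081 258 400 1081
1081 258 437 1081
1081 437 437 1081
1081 437 437 1081
1274 437 437 1274
1274 624 624 1274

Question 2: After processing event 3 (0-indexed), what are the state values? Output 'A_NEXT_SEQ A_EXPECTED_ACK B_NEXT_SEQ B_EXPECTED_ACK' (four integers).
After event 0: A_seq=1000 A_ack=258 B_seq=258 B_ack=1000
After event 1: A_seq=1081 A_ack=258 B_seq=258 B_ack=1081
After event 2: A_seq=1081 A_ack=258 B_seq=400 B_ack=1081
After event 3: A_seq=1081 A_ack=258 B_seq=437 B_ack=1081

1081 258 437 1081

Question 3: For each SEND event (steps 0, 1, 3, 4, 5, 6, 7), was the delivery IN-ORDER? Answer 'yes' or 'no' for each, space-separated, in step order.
Step 0: SEND seq=200 -> in-order
Step 1: SEND seq=1000 -> in-order
Step 3: SEND seq=400 -> out-of-order
Step 4: SEND seq=258 -> in-order
Step 5: SEND seq=258 -> out-of-order
Step 6: SEND seq=1081 -> in-order
Step 7: SEND seq=437 -> in-order

Answer: yes yes no yes no yes yes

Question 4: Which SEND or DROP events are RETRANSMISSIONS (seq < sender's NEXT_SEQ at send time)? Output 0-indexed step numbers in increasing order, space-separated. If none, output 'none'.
Step 0: SEND seq=200 -> fresh
Step 1: SEND seq=1000 -> fresh
Step 2: DROP seq=258 -> fresh
Step 3: SEND seq=400 -> fresh
Step 4: SEND seq=258 -> retransmit
Step 5: SEND seq=258 -> retransmit
Step 6: SEND seq=1081 -> fresh
Step 7: SEND seq=437 -> fresh

Answer: 4 5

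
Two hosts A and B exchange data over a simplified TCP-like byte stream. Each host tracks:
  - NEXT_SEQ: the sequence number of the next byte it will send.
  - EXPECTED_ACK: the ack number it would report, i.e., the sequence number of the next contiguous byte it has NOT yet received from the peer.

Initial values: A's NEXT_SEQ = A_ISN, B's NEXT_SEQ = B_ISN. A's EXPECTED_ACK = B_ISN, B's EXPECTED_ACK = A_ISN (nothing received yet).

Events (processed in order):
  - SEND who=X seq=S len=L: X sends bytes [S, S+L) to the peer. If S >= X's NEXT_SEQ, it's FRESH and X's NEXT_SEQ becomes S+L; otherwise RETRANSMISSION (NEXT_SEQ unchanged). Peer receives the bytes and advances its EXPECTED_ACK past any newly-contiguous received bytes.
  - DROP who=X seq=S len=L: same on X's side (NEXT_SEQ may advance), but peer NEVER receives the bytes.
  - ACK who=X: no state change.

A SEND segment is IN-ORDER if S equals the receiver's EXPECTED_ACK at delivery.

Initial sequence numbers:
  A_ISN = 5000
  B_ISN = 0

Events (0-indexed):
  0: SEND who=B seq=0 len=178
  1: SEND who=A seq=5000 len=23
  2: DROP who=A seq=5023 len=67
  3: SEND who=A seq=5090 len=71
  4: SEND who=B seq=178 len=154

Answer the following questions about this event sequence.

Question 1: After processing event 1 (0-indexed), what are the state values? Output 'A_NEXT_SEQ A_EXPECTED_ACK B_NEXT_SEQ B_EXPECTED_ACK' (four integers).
After event 0: A_seq=5000 A_ack=178 B_seq=178 B_ack=5000
After event 1: A_seq=5023 A_ack=178 B_seq=178 B_ack=5023

5023 178 178 5023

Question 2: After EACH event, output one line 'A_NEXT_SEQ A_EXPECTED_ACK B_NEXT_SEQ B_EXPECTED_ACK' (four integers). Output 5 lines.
5000 178 178 5000
5023 178 178 5023
5090 178 178 5023
5161 178 178 5023
5161 332 332 5023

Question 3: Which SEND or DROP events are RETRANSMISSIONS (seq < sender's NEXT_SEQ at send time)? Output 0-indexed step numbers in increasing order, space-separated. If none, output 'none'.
Step 0: SEND seq=0 -> fresh
Step 1: SEND seq=5000 -> fresh
Step 2: DROP seq=5023 -> fresh
Step 3: SEND seq=5090 -> fresh
Step 4: SEND seq=178 -> fresh

Answer: none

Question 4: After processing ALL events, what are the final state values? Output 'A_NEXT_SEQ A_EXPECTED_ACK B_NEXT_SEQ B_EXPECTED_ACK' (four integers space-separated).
After event 0: A_seq=5000 A_ack=178 B_seq=178 B_ack=5000
After event 1: A_seq=5023 A_ack=178 B_seq=178 B_ack=5023
After event 2: A_seq=5090 A_ack=178 B_seq=178 B_ack=5023
After event 3: A_seq=5161 A_ack=178 B_seq=178 B_ack=5023
After event 4: A_seq=5161 A_ack=332 B_seq=332 B_ack=5023

Answer: 5161 332 332 5023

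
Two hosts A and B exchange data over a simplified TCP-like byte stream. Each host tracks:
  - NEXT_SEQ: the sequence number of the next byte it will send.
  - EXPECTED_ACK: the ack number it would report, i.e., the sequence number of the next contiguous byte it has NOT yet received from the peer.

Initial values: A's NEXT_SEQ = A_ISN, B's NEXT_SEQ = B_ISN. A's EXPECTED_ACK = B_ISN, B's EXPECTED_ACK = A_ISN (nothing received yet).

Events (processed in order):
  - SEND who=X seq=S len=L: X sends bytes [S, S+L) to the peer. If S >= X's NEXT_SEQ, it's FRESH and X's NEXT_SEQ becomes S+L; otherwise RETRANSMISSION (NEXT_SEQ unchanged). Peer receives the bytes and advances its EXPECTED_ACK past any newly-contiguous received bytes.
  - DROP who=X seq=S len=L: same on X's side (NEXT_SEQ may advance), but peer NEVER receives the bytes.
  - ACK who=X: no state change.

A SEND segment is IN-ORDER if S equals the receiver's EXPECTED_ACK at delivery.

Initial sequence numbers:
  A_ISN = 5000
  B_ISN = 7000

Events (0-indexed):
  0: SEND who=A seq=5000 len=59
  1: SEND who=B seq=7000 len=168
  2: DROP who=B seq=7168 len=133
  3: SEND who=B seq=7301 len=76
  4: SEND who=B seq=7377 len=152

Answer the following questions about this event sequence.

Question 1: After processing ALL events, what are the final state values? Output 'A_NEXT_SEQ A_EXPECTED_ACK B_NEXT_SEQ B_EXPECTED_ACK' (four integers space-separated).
After event 0: A_seq=5059 A_ack=7000 B_seq=7000 B_ack=5059
After event 1: A_seq=5059 A_ack=7168 B_seq=7168 B_ack=5059
After event 2: A_seq=5059 A_ack=7168 B_seq=7301 B_ack=5059
After event 3: A_seq=5059 A_ack=7168 B_seq=7377 B_ack=5059
After event 4: A_seq=5059 A_ack=7168 B_seq=7529 B_ack=5059

Answer: 5059 7168 7529 5059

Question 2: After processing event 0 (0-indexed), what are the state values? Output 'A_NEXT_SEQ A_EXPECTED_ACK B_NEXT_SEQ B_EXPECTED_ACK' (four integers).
After event 0: A_seq=5059 A_ack=7000 B_seq=7000 B_ack=5059

5059 7000 7000 5059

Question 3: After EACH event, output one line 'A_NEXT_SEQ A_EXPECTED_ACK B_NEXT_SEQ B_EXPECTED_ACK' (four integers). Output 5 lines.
5059 7000 7000 5059
5059 7168 7168 5059
5059 7168 7301 5059
5059 7168 7377 5059
5059 7168 7529 5059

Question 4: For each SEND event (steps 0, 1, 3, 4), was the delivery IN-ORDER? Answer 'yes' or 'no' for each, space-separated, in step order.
Step 0: SEND seq=5000 -> in-order
Step 1: SEND seq=7000 -> in-order
Step 3: SEND seq=7301 -> out-of-order
Step 4: SEND seq=7377 -> out-of-order

Answer: yes yes no no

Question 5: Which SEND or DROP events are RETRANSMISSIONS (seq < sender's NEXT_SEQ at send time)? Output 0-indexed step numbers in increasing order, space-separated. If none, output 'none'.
Answer: none

Derivation:
Step 0: SEND seq=5000 -> fresh
Step 1: SEND seq=7000 -> fresh
Step 2: DROP seq=7168 -> fresh
Step 3: SEND seq=7301 -> fresh
Step 4: SEND seq=7377 -> fresh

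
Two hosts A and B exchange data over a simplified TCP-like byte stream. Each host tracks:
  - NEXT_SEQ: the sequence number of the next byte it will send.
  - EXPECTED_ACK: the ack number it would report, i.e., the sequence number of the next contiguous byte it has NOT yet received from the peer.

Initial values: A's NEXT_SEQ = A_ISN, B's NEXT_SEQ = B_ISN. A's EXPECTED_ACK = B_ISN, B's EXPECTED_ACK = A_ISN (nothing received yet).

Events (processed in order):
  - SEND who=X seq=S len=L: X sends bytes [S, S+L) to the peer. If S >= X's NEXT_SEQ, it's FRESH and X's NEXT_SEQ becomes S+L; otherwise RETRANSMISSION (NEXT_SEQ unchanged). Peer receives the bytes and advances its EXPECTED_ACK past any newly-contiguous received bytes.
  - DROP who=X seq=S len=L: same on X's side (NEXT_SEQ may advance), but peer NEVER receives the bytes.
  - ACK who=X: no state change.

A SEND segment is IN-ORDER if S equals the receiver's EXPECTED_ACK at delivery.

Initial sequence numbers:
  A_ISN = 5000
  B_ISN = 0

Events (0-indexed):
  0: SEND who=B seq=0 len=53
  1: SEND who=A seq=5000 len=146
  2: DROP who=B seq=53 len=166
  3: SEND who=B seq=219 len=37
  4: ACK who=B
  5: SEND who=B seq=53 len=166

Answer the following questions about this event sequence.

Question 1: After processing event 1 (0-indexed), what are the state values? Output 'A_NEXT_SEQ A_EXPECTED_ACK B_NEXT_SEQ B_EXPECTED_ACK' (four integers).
After event 0: A_seq=5000 A_ack=53 B_seq=53 B_ack=5000
After event 1: A_seq=5146 A_ack=53 B_seq=53 B_ack=5146

5146 53 53 5146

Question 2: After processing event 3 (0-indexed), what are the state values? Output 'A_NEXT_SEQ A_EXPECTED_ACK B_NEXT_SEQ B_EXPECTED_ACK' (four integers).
After event 0: A_seq=5000 A_ack=53 B_seq=53 B_ack=5000
After event 1: A_seq=5146 A_ack=53 B_seq=53 B_ack=5146
After event 2: A_seq=5146 A_ack=53 B_seq=219 B_ack=5146
After event 3: A_seq=5146 A_ack=53 B_seq=256 B_ack=5146

5146 53 256 5146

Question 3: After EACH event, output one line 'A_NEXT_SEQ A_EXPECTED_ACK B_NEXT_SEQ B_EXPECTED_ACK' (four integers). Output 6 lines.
5000 53 53 5000
5146 53 53 5146
5146 53 219 5146
5146 53 256 5146
5146 53 256 5146
5146 256 256 5146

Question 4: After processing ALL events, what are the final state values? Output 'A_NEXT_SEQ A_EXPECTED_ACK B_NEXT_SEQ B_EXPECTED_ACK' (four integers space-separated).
After event 0: A_seq=5000 A_ack=53 B_seq=53 B_ack=5000
After event 1: A_seq=5146 A_ack=53 B_seq=53 B_ack=5146
After event 2: A_seq=5146 A_ack=53 B_seq=219 B_ack=5146
After event 3: A_seq=5146 A_ack=53 B_seq=256 B_ack=5146
After event 4: A_seq=5146 A_ack=53 B_seq=256 B_ack=5146
After event 5: A_seq=5146 A_ack=256 B_seq=256 B_ack=5146

Answer: 5146 256 256 5146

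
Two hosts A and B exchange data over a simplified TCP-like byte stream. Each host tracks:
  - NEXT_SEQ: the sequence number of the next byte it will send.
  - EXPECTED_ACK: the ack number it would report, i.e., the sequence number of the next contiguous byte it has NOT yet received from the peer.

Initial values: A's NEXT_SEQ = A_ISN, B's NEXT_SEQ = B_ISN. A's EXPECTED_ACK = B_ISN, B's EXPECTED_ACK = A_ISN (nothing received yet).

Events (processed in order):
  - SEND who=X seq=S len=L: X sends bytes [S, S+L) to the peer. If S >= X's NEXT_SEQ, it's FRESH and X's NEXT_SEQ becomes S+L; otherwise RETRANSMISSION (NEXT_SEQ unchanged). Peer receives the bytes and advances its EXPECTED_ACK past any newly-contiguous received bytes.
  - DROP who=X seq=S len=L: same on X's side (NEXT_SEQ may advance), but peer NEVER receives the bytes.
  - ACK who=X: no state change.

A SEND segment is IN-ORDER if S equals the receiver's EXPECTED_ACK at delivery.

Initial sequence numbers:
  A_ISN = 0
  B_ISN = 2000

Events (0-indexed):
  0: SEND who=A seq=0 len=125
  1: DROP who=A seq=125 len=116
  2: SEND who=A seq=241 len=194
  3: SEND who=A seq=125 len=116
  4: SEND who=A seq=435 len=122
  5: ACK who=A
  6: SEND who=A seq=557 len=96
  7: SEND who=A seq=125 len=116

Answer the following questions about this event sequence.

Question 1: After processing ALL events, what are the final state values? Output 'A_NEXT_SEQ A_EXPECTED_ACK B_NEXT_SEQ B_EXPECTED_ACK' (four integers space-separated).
After event 0: A_seq=125 A_ack=2000 B_seq=2000 B_ack=125
After event 1: A_seq=241 A_ack=2000 B_seq=2000 B_ack=125
After event 2: A_seq=435 A_ack=2000 B_seq=2000 B_ack=125
After event 3: A_seq=435 A_ack=2000 B_seq=2000 B_ack=435
After event 4: A_seq=557 A_ack=2000 B_seq=2000 B_ack=557
After event 5: A_seq=557 A_ack=2000 B_seq=2000 B_ack=557
After event 6: A_seq=653 A_ack=2000 B_seq=2000 B_ack=653
After event 7: A_seq=653 A_ack=2000 B_seq=2000 B_ack=653

Answer: 653 2000 2000 653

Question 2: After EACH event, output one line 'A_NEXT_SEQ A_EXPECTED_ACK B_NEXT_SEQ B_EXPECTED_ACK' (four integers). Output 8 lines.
125 2000 2000 125
241 2000 2000 125
435 2000 2000 125
435 2000 2000 435
557 2000 2000 557
557 2000 2000 557
653 2000 2000 653
653 2000 2000 653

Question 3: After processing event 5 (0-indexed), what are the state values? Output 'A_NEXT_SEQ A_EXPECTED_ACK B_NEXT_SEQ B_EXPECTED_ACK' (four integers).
After event 0: A_seq=125 A_ack=2000 B_seq=2000 B_ack=125
After event 1: A_seq=241 A_ack=2000 B_seq=2000 B_ack=125
After event 2: A_seq=435 A_ack=2000 B_seq=2000 B_ack=125
After event 3: A_seq=435 A_ack=2000 B_seq=2000 B_ack=435
After event 4: A_seq=557 A_ack=2000 B_seq=2000 B_ack=557
After event 5: A_seq=557 A_ack=2000 B_seq=2000 B_ack=557

557 2000 2000 557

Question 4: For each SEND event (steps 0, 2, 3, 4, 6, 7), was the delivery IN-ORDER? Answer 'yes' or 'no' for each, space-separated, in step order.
Step 0: SEND seq=0 -> in-order
Step 2: SEND seq=241 -> out-of-order
Step 3: SEND seq=125 -> in-order
Step 4: SEND seq=435 -> in-order
Step 6: SEND seq=557 -> in-order
Step 7: SEND seq=125 -> out-of-order

Answer: yes no yes yes yes no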